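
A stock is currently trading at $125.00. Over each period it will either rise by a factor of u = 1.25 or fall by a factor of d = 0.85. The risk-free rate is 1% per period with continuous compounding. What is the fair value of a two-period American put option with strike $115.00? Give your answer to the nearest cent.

$8.71

Risk-neutral probability p = (e^0.01 − 0.85)/(1.25 − 0.85) = 0.1601/0.4000 = 0.4001
Terminal stock prices: S_uu = 195.3, S_ud = 132.8, S_dd = 90.31
Terminal payoffs (K − S): max(-80.31, 0) = 0, max(-17.81, 0) = 0, max(24.69, 0) = 24.69
Node u (S = 156.2): continuation = e^(−0.01)·[0.4001·0.0000 + 0.5999·0.0000] = 0.0000; exercise value = 0.0000 ≤ continuation, so V_u = 0.0000
Node d (S = 106.2): continuation = e^(−0.01)·[0.4001·0.0000 + 0.5999·24.6875] = 14.6620; exercise value = 8.7500 ≤ continuation, so V_d = 14.6620
Node 0 (S = 125): continuation = e^(−0.01)·[0.4001·0.0000 + 0.5999·14.6620] = 8.7079; exercise value = 0.0000 ≤ continuation, so V_0 = 8.7079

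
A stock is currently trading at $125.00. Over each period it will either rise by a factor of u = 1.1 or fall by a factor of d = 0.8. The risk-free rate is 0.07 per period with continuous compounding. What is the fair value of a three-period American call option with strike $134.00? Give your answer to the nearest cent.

Risk-neutral probability p = (e^0.07 − 0.8)/(1.1 − 0.8) = 0.2725/0.3000 = 0.9084
Terminal stock prices: S_uuu = 166.4, S_uud = 121, S_udd = 88, S_ddd = 64
Terminal payoffs (S − K): max(32.38, 0) = 32.38, max(-13, 0) = 0, max(-46, 0) = 0, max(-70, 0) = 0
Node uu (S = 151.3): continuation = e^(−0.07)·[0.9084·32.3750 + 0.0916·0.0000] = 27.4200; exercise value = 17.2500 ≤ continuation, so V_uu = 27.4200
Node ud (S = 110): continuation = e^(−0.07)·[0.9084·0.0000 + 0.0916·0.0000] = 0.0000; exercise value = 0.0000 ≤ continuation, so V_ud = 0.0000
Node dd (S = 80): continuation = e^(−0.07)·[0.9084·0.0000 + 0.0916·0.0000] = 0.0000; exercise value = 0.0000 ≤ continuation, so V_dd = 0.0000
Node u (S = 137.5): continuation = e^(−0.07)·[0.9084·27.4200 + 0.0916·0.0000] = 23.2234; exercise value = 3.5000 ≤ continuation, so V_u = 23.2234
Node d (S = 100): continuation = e^(−0.07)·[0.9084·0.0000 + 0.0916·0.0000] = 0.0000; exercise value = 0.0000 ≤ continuation, so V_d = 0.0000
Node 0 (S = 125): continuation = e^(−0.07)·[0.9084·23.2234 + 0.0916·0.0000] = 19.6690; exercise value = 0.0000 ≤ continuation, so V_0 = 19.6690

$19.67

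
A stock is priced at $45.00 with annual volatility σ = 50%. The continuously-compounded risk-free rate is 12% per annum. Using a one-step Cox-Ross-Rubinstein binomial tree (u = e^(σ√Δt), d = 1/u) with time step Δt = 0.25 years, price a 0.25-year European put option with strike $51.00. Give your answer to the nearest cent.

$7.77

CRR parameters: u = e^(σ√Δt) = e^(0.5·√0.25) = 1.2840, d = 1/u = 0.7788
Per-period rate: rΔt = 0.12·0.25 = 0.03, so R = e^0.03 = 1.0305
Risk-neutral probability p = (e^0.03 − 0.7788)/(1.2840 − 0.7788) = 0.2517/0.5052 = 0.4981
Terminal stock prices: S_u = 57.78, S_d = 35.05
Terminal payoffs (K − S): max(-6.781, 0) = 0, max(15.95, 0) = 15.95
Node 0 (S = 45): V_0 = e^(−0.03)·[0.4981·0.0000 + 0.5019·15.9540] = 7.7706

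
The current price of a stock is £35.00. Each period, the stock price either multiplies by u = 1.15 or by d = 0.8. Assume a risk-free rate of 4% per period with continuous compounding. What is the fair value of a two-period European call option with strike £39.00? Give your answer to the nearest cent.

Risk-neutral probability p = (e^0.04 − 0.8)/(1.15 − 0.8) = 0.2408/0.3500 = 0.6880
Terminal stock prices: S_uu = 46.29, S_ud = 32.2, S_dd = 22.4
Terminal payoffs (S − K): max(7.287, 0) = 7.287, max(-6.8, 0) = 0, max(-16.6, 0) = 0
Node u (S = 40.25): V_u = e^(−0.04)·[0.6880·7.2875 + 0.3120·0.0000] = 4.8174
Node d (S = 28): V_d = e^(−0.04)·[0.6880·0.0000 + 0.3120·0.0000] = 0.0000
Node 0 (S = 35): V_0 = e^(−0.04)·[0.6880·4.8174 + 0.3120·0.0000] = 3.1846

£3.18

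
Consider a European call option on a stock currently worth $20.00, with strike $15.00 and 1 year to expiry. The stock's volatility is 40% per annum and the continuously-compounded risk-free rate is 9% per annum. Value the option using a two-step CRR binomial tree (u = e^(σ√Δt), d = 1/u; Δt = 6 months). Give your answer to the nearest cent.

$7.09

CRR parameters: u = e^(σ√Δt) = e^(0.4·√0.5) = 1.3269, d = 1/u = 0.7536
Per-period rate: rΔt = 0.09·0.5 = 0.045, so R = e^0.045 = 1.0460
Risk-neutral probability p = (e^0.045 − 0.7536)/(1.3269 − 0.7536) = 0.2924/0.5733 = 0.5100
Terminal stock prices: S_uu = 35.21, S_ud = 20, S_dd = 11.36
Terminal payoffs (S − K): max(20.21, 0) = 20.21, max(5, 0) = 5, max(-3.641, 0) = 0
Node u (S = 26.54): V_u = e^(−0.045)·[0.5100·20.2131 + 0.4900·5.0000] = 12.1980
Node d (S = 15.07): V_d = e^(−0.045)·[0.5100·5.0000 + 0.4900·0.0000] = 2.4380
Node 0 (S = 20): V_0 = e^(−0.045)·[0.5100·12.1980 + 0.4900·2.4380] = 7.0897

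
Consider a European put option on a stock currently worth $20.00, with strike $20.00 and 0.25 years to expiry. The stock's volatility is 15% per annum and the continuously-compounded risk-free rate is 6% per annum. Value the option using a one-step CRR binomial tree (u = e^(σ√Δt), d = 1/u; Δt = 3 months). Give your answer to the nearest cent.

$0.60

CRR parameters: u = e^(σ√Δt) = e^(0.15·√0.25) = 1.0779, d = 1/u = 0.9277
Per-period rate: rΔt = 0.06·0.25 = 0.015, so R = e^0.015 = 1.0151
Risk-neutral probability p = (e^0.015 − 0.9277)/(1.0779 − 0.9277) = 0.0874/0.1501 = 0.5819
Terminal stock prices: S_u = 21.56, S_d = 18.55
Terminal payoffs (K − S): max(-1.558, 0) = 0, max(1.445, 0) = 1.445
Node 0 (S = 20): V_0 = e^(−0.015)·[0.5819·0.0000 + 0.4181·1.4451] = 0.5952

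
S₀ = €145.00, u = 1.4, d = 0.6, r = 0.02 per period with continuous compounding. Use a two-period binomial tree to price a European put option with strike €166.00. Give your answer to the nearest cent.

€45.82

Risk-neutral probability p = (e^0.02 − 0.6)/(1.4 − 0.6) = 0.4202/0.8000 = 0.5253
Terminal stock prices: S_uu = 284.2, S_ud = 121.8, S_dd = 52.2
Terminal payoffs (K − S): max(-118.2, 0) = 0, max(44.2, 0) = 44.2, max(113.8, 0) = 113.8
Node u (S = 203): V_u = e^(−0.02)·[0.5253·0.0000 + 0.4747·44.2000] = 20.5684
Node d (S = 87): V_d = e^(−0.02)·[0.5253·44.2000 + 0.4747·113.8000] = 75.7130
Node 0 (S = 145): V_0 = e^(−0.02)·[0.5253·20.5684 + 0.4747·75.7130] = 45.8225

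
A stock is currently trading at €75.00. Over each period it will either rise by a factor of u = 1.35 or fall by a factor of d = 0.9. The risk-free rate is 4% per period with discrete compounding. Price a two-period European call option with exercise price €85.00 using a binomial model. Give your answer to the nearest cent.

€7.05

Risk-neutral probability p = (1 + 0.04 − 0.9)/(1.35 − 0.9) = 0.1400/0.4500 = 0.3111
Terminal stock prices: S_uu = 136.7, S_ud = 91.12, S_dd = 60.75
Terminal payoffs (S − K): max(51.69, 0) = 51.69, max(6.125, 0) = 6.125, max(-24.25, 0) = 0
Node u (S = 101.2): V_u = 1/1.04·[0.3111·51.6875 + 0.6889·6.1250] = 19.5192
Node d (S = 67.5): V_d = 1/1.04·[0.3111·6.1250 + 0.6889·0.0000] = 1.8323
Node 0 (S = 75): V_0 = 1/1.04·[0.3111·19.5192 + 0.6889·1.8323] = 7.0528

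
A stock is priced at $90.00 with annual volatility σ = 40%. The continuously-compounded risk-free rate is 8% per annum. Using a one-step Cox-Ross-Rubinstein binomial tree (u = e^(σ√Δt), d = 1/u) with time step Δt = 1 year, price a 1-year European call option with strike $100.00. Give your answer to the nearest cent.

$15.90

CRR parameters: u = e^(σ√Δt) = e^(0.4·√1) = 1.4918, d = 1/u = 0.6703
Per-period rate: rΔt = 0.08·1 = 0.08, so R = e^0.08 = 1.0833
Risk-neutral probability p = (e^0.08 − 0.6703)/(1.4918 − 0.6703) = 0.4130/0.8215 = 0.5027
Terminal stock prices: S_u = 134.3, S_d = 60.33
Terminal payoffs (S − K): max(34.26, 0) = 34.26, max(-39.67, 0) = 0
Node 0 (S = 90): V_0 = e^(−0.08)·[0.5027·34.2642 + 0.4973·0.0000] = 15.9002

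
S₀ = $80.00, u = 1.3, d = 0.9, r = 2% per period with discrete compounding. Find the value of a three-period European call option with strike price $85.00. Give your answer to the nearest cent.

$8.84

Risk-neutral probability p = (1 + 0.02 − 0.9)/(1.3 − 0.9) = 0.1200/0.4000 = 0.3000
Terminal stock prices: S_uuu = 175.8, S_uud = 121.7, S_udd = 84.24, S_ddd = 58.32
Terminal payoffs (S − K): max(90.76, 0) = 90.76, max(36.68, 0) = 36.68, max(-0.76, 0) = 0, max(-26.68, 0) = 0
Node uu (S = 135.2): V_uu = 1/1.02·[0.3000·90.7600 + 0.7000·36.6800] = 51.8667
Node ud (S = 93.6): V_ud = 1/1.02·[0.3000·36.6800 + 0.7000·0.0000] = 10.7882
Node dd (S = 64.8): V_dd = 1/1.02·[0.3000·0.0000 + 0.7000·0.0000] = 0.0000
Node u (S = 104): V_u = 1/1.02·[0.3000·51.8667 + 0.7000·10.7882] = 22.6586
Node d (S = 72): V_d = 1/1.02·[0.3000·10.7882 + 0.7000·0.0000] = 3.1730
Node 0 (S = 80): V_0 = 1/1.02·[0.3000·22.6586 + 0.7000·3.1730] = 8.8418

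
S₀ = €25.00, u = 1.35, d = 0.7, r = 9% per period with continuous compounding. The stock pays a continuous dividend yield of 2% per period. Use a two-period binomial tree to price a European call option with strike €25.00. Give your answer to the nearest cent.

Per-period risk-free factor R = e^0.09 = 1.0942; dividend-adjusted growth = e^(0.09−0.02) = 1.0725.
Risk-neutral probability p = (1.0725 − 0.7)/(1.35 − 0.7) = 0.3725/0.6500 = 0.5731
Terminal stock prices: S_uu = 45.56, S_ud = 23.62, S_dd = 12.25
Terminal payoffs (S − K): max(20.56, 0) = 20.56, max(-1.375, 0) = 0, max(-12.75, 0) = 0
Node u (S = 33.75): V_u = e^(−0.09)·[0.5731·20.5625 + 0.4269·0.0000] = 10.7699
Node d (S = 17.5): V_d = e^(−0.09)·[0.5731·0.0000 + 0.4269·0.0000] = 0.0000
Node 0 (S = 25): V_0 = e^(−0.09)·[0.5731·10.7699 + 0.4269·0.0000] = 5.6409

€5.64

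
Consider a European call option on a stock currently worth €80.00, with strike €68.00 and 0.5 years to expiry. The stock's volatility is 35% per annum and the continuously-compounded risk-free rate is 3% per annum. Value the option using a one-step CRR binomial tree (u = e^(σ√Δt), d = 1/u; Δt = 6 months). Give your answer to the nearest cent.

€15.91

CRR parameters: u = e^(σ√Δt) = e^(0.35·√0.5) = 1.2808, d = 1/u = 0.7808
Per-period rate: rΔt = 0.03·0.5 = 0.015, so R = e^0.015 = 1.0151
Risk-neutral probability p = (e^0.015 − 0.7808)/(1.2808 − 0.7808) = 0.2344/0.5000 = 0.4687
Terminal stock prices: S_u = 102.5, S_d = 62.46
Terminal payoffs (S − K): max(34.46, 0) = 34.46, max(-5.539, 0) = 0
Node 0 (S = 80): V_0 = e^(−0.015)·[0.4687·34.4643 + 0.5313·0.0000] = 15.9117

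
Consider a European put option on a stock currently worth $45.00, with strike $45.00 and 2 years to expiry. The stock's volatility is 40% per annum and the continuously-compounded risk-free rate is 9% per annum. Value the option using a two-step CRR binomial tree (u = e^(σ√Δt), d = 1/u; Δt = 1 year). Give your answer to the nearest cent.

$4.85

CRR parameters: u = e^(σ√Δt) = e^(0.4·√1) = 1.4918, d = 1/u = 0.6703
Per-period rate: rΔt = 0.09·1 = 0.09, so R = e^0.09 = 1.0942
Risk-neutral probability p = (e^0.09 − 0.6703)/(1.4918 − 0.6703) = 0.4239/0.8215 = 0.5159
Terminal stock prices: S_uu = 100.1, S_ud = 45, S_dd = 20.22
Terminal payoffs (K − S): max(-55.15, 0) = 0, max(0, 0) = 0, max(24.78, 0) = 24.78
Node u (S = 67.13): V_u = e^(−0.09)·[0.5159·0.0000 + 0.4841·0.0000] = 0.0000
Node d (S = 30.16): V_d = e^(−0.09)·[0.5159·0.0000 + 0.4841·24.7802] = 10.9625
Node 0 (S = 45): V_0 = e^(−0.09)·[0.5159·0.0000 + 0.4841·10.9625] = 4.8497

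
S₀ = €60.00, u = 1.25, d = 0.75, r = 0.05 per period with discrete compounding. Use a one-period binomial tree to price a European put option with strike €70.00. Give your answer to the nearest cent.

Risk-neutral probability p = (1 + 0.05 − 0.75)/(1.25 − 0.75) = 0.3000/0.5000 = 0.6000
Terminal stock prices: S_u = 75, S_d = 45
Terminal payoffs (K − S): max(-5, 0) = 0, max(25, 0) = 25
Node 0 (S = 60): V_0 = 1/1.05·[0.6000·0.0000 + 0.4000·25.0000] = 9.5238

€9.52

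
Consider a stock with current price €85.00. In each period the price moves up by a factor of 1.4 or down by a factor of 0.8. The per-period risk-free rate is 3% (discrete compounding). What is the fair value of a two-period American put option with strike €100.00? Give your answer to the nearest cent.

€20.23

Risk-neutral probability p = (1 + 0.03 − 0.8)/(1.4 − 0.8) = 0.2300/0.6000 = 0.3833
Terminal stock prices: S_uu = 166.6, S_ud = 95.2, S_dd = 54.4
Terminal payoffs (K − S): max(-66.6, 0) = 0, max(4.8, 0) = 4.8, max(45.6, 0) = 45.6
Node u (S = 119): continuation = 1/1.03·[0.3833·0.0000 + 0.6167·4.8000] = 2.8738; exercise value = 0.0000 ≤ continuation, so V_u = 2.8738
Node d (S = 68): continuation = 1/1.03·[0.3833·4.8000 + 0.6167·45.6000] = 29.0874; exercise value = 32.0000 > continuation, so V_d = 32.0000 (exercise)
Node 0 (S = 85): continuation = 1/1.03·[0.3833·2.8738 + 0.6167·32.0000] = 20.2281; exercise value = 15.0000 ≤ continuation, so V_0 = 20.2281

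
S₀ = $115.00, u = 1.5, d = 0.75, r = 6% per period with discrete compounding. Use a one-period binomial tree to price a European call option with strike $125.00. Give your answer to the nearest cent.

Risk-neutral probability p = (1 + 0.06 − 0.75)/(1.5 − 0.75) = 0.3100/0.7500 = 0.4133
Terminal stock prices: S_u = 172.5, S_d = 86.25
Terminal payoffs (S − K): max(47.5, 0) = 47.5, max(-38.75, 0) = 0
Node 0 (S = 115): V_0 = 1/1.06·[0.4133·47.5000 + 0.5867·0.0000] = 18.5220

$18.52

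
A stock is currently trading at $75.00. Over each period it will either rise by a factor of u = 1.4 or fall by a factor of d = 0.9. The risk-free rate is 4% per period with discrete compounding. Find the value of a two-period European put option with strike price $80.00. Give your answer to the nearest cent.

Risk-neutral probability p = (1 + 0.04 − 0.9)/(1.4 − 0.9) = 0.1400/0.5000 = 0.2800
Terminal stock prices: S_uu = 147, S_ud = 94.5, S_dd = 60.75
Terminal payoffs (K − S): max(-67, 0) = 0, max(-14.5, 0) = 0, max(19.25, 0) = 19.25
Node u (S = 105): V_u = 1/1.04·[0.2800·0.0000 + 0.7200·0.0000] = 0.0000
Node d (S = 67.5): V_d = 1/1.04·[0.2800·0.0000 + 0.7200·19.2500] = 13.3269
Node 0 (S = 75): V_0 = 1/1.04·[0.2800·0.0000 + 0.7200·13.3269] = 9.2263

$9.23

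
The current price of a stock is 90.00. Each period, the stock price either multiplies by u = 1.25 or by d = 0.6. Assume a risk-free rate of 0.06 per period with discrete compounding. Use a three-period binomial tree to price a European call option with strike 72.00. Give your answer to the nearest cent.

35.45

Risk-neutral probability p = (1 + 0.06 − 0.6)/(1.25 − 0.6) = 0.4600/0.6500 = 0.7077
Terminal stock prices: S_uuu = 175.8, S_uud = 84.38, S_udd = 40.5, S_ddd = 19.44
Terminal payoffs (S − K): max(103.8, 0) = 103.8, max(12.38, 0) = 12.38, max(-31.5, 0) = 0, max(-52.56, 0) = 0
Node uu (S = 140.6): V_uu = 1/1.06·[0.7077·103.7812 + 0.2923·12.3750] = 72.7005
Node ud (S = 67.5): V_ud = 1/1.06·[0.7077·12.3750 + 0.2923·0.0000] = 8.2620
Node dd (S = 32.4): V_dd = 1/1.06·[0.7077·0.0000 + 0.2923·0.0000] = 0.0000
Node u (S = 112.5): V_u = 1/1.06·[0.7077·72.7005 + 0.2923·8.2620] = 50.8157
Node d (S = 54): V_d = 1/1.06·[0.7077·8.2620 + 0.2923·0.0000] = 5.5160
Node 0 (S = 90): V_0 = 1/1.06·[0.7077·50.8157 + 0.2923·5.5160] = 35.4474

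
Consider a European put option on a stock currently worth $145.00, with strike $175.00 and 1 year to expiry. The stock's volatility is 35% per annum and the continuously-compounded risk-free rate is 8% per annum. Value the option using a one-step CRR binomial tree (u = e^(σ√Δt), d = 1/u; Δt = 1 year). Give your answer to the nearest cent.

$31.60

CRR parameters: u = e^(σ√Δt) = e^(0.35·√1) = 1.4191, d = 1/u = 0.7047
Per-period rate: rΔt = 0.08·1 = 0.08, so R = e^0.08 = 1.0833
Risk-neutral probability p = (e^0.08 − 0.7047)/(1.4191 − 0.7047) = 0.3786/0.7144 = 0.5300
Terminal stock prices: S_u = 205.8, S_d = 102.2
Terminal payoffs (K − S): max(-30.76, 0) = 0, max(72.82, 0) = 72.82
Node 0 (S = 145): V_0 = e^(−0.08)·[0.5300·0.0000 + 0.4700·72.8202] = 31.5962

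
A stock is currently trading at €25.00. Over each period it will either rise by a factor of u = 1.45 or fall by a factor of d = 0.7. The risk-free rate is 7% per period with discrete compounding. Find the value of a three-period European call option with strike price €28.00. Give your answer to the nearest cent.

Risk-neutral probability p = (1 + 0.07 − 0.7)/(1.45 − 0.7) = 0.3700/0.7500 = 0.4933
Terminal stock prices: S_uuu = 76.22, S_uud = 36.79, S_udd = 17.76, S_ddd = 8.575
Terminal payoffs (S − K): max(48.22, 0) = 48.22, max(8.794, 0) = 8.794, max(-10.24, 0) = 0, max(-19.43, 0) = 0
Node uu (S = 52.56): V_uu = 1/1.07·[0.4933·48.2156 + 0.5067·8.7937] = 26.3943
Node ud (S = 25.38): V_ud = 1/1.07·[0.4933·8.7937 + 0.5067·0.0000] = 4.0544
Node dd (S = 12.25): V_dd = 1/1.07·[0.4933·0.0000 + 0.5067·0.0000] = 0.0000
Node u (S = 36.25): V_u = 1/1.07·[0.4933·26.3943 + 0.5067·4.0544] = 14.0892
Node d (S = 17.5): V_d = 1/1.07·[0.4933·4.0544 + 0.5067·0.0000] = 1.8693
Node 0 (S = 25): V_0 = 1/1.07·[0.4933·14.0892 + 0.5067·1.8693] = 7.3811

€7.38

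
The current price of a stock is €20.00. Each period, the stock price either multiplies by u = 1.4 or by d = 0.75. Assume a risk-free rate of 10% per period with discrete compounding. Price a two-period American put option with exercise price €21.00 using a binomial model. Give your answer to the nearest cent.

€2.52

Risk-neutral probability p = (1 + 0.1 − 0.75)/(1.4 − 0.75) = 0.3500/0.6500 = 0.5385
Terminal stock prices: S_uu = 39.2, S_ud = 21, S_dd = 11.25
Terminal payoffs (K − S): max(-18.2, 0) = 0, max(0, 0) = 0, max(9.75, 0) = 9.75
Node u (S = 28): continuation = 1/1.1·[0.5385·0.0000 + 0.4615·0.0000] = 0.0000; exercise value = 0.0000 ≤ continuation, so V_u = 0.0000
Node d (S = 15): continuation = 1/1.1·[0.5385·0.0000 + 0.4615·9.7500] = 4.0909; exercise value = 6.0000 > continuation, so V_d = 6.0000 (exercise)
Node 0 (S = 20): continuation = 1/1.1·[0.5385·0.0000 + 0.4615·6.0000] = 2.5175; exercise value = 1.0000 ≤ continuation, so V_0 = 2.5175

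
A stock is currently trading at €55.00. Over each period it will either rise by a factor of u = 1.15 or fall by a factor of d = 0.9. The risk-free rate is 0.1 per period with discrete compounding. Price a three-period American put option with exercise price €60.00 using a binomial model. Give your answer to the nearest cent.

Risk-neutral probability p = (1 + 0.1 − 0.9)/(1.15 − 0.9) = 0.2000/0.2500 = 0.8000
Terminal stock prices: S_uuu = 83.65, S_uud = 65.46, S_udd = 51.23, S_ddd = 40.1
Terminal payoffs (K − S): max(-23.65, 0) = 0, max(-5.464, 0) = 0, max(8.768, 0) = 8.768, max(19.9, 0) = 19.9
Node uu (S = 72.74): continuation = 1/1.1·[0.8000·0.0000 + 0.2000·0.0000] = 0.0000; exercise value = 0.0000 ≤ continuation, so V_uu = 0.0000
Node ud (S = 56.92): continuation = 1/1.1·[0.8000·0.0000 + 0.2000·8.7675] = 1.5941; exercise value = 3.0750 > continuation, so V_ud = 3.0750 (exercise)
Node dd (S = 44.55): continuation = 1/1.1·[0.8000·8.7675 + 0.2000·19.9050] = 9.9955; exercise value = 15.4500 > continuation, so V_dd = 15.4500 (exercise)
Node u (S = 63.25): continuation = 1/1.1·[0.8000·0.0000 + 0.2000·3.0750] = 0.5591; exercise value = 0.0000 ≤ continuation, so V_u = 0.5591
Node d (S = 49.5): continuation = 1/1.1·[0.8000·3.0750 + 0.2000·15.4500] = 5.0455; exercise value = 10.5000 > continuation, so V_d = 10.5000 (exercise)
Node 0 (S = 55): continuation = 1/1.1·[0.8000·0.5591 + 0.2000·10.5000] = 2.3157; exercise value = 5.0000 > continuation, so V_0 = 5.0000 (exercise)

€5.00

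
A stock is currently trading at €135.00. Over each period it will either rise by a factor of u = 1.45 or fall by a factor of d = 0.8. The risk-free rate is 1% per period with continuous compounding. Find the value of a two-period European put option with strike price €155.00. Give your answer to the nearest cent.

€30.80

Risk-neutral probability p = (e^0.01 − 0.8)/(1.45 − 0.8) = 0.2101/0.6500 = 0.3232
Terminal stock prices: S_uu = 283.8, S_ud = 156.6, S_dd = 86.4
Terminal payoffs (K − S): max(-128.8, 0) = 0, max(-1.6, 0) = 0, max(68.6, 0) = 68.6
Node u (S = 195.8): V_u = e^(−0.01)·[0.3232·0.0000 + 0.6768·0.0000] = 0.0000
Node d (S = 108): V_d = e^(−0.01)·[0.3232·0.0000 + 0.6768·68.6000] = 45.9696
Node 0 (S = 135): V_0 = e^(−0.01)·[0.3232·0.0000 + 0.6768·45.9696] = 30.8048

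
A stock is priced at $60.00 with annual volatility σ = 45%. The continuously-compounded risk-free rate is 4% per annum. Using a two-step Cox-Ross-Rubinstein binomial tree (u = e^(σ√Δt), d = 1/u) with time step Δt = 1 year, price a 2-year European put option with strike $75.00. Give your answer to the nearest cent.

CRR parameters: u = e^(σ√Δt) = e^(0.45·√1) = 1.5683, d = 1/u = 0.6376
Per-period rate: rΔt = 0.04·1 = 0.04, so R = e^0.04 = 1.0408
Risk-neutral probability p = (e^0.04 − 0.6376)/(1.5683 − 0.6376) = 0.4032/0.9307 = 0.4332
Terminal stock prices: S_uu = 147.6, S_ud = 60, S_dd = 24.39
Terminal payoffs (K − S): max(-72.58, 0) = 0, max(15, 0) = 15, max(50.61, 0) = 50.61
Node u (S = 94.1): V_u = e^(−0.04)·[0.4332·0.0000 + 0.5668·15.0000] = 8.1685
Node d (S = 38.26): V_d = e^(−0.04)·[0.4332·15.0000 + 0.5668·50.6058] = 33.8015
Node 0 (S = 60): V_0 = e^(−0.04)·[0.4332·8.1685 + 0.5668·33.8015] = 21.8070

$21.81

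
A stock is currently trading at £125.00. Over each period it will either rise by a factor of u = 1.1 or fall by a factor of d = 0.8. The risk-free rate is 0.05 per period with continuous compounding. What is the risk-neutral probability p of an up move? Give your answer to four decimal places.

Risk-neutral probability p = (e^0.05 − 0.8)/(1.1 − 0.8) = 0.2513/0.3000 = 0.8376

p = 0.8376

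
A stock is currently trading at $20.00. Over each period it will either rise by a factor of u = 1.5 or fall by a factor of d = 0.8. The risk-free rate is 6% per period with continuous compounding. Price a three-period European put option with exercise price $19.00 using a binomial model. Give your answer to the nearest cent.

Risk-neutral probability p = (e^0.06 − 0.8)/(1.5 − 0.8) = 0.2618/0.7000 = 0.3741
Terminal stock prices: S_uuu = 67.5, S_uud = 36, S_udd = 19.2, S_ddd = 10.24
Terminal payoffs (K − S): max(-48.5, 0) = 0, max(-17, 0) = 0, max(-0.2, 0) = 0, max(8.76, 0) = 8.76
Node uu (S = 45): V_uu = e^(−0.06)·[0.3741·0.0000 + 0.6259·0.0000] = 0.0000
Node ud (S = 24): V_ud = e^(−0.06)·[0.3741·0.0000 + 0.6259·0.0000] = 0.0000
Node dd (S = 12.8): V_dd = e^(−0.06)·[0.3741·0.0000 + 0.6259·8.7600] = 5.1640
Node u (S = 30): V_u = e^(−0.06)·[0.3741·0.0000 + 0.6259·0.0000] = 0.0000
Node d (S = 16): V_d = e^(−0.06)·[0.3741·0.0000 + 0.6259·5.1640] = 3.0441
Node 0 (S = 20): V_0 = e^(−0.06)·[0.3741·0.0000 + 0.6259·3.0441] = 1.7945

$1.79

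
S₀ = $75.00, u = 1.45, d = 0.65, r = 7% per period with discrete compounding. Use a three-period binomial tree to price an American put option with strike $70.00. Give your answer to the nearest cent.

$12.20

Risk-neutral probability p = (1 + 0.07 − 0.65)/(1.45 − 0.65) = 0.4200/0.8000 = 0.5250
Terminal stock prices: S_uuu = 228.6, S_uud = 102.5, S_udd = 45.95, S_ddd = 20.6
Terminal payoffs (K − S): max(-158.6, 0) = 0, max(-32.5, 0) = 0, max(24.05, 0) = 24.05, max(49.4, 0) = 49.4
Node uu (S = 157.7): continuation = 1/1.07·[0.5250·0.0000 + 0.4750·0.0000] = 0.0000; exercise value = 0.0000 ≤ continuation, so V_uu = 0.0000
Node ud (S = 70.69): continuation = 1/1.07·[0.5250·0.0000 + 0.4750·24.0531] = 10.6778; exercise value = 0.0000 ≤ continuation, so V_ud = 10.6778
Node dd (S = 31.69): continuation = 1/1.07·[0.5250·24.0531 + 0.4750·49.4031] = 33.7331; exercise value = 38.3125 > continuation, so V_dd = 38.3125 (exercise)
Node u (S = 108.8): continuation = 1/1.07·[0.5250·0.0000 + 0.4750·10.6778] = 4.7401; exercise value = 0.0000 ≤ continuation, so V_u = 4.7401
Node d (S = 48.75): continuation = 1/1.07·[0.5250·10.6778 + 0.4750·38.3125] = 22.2470; exercise value = 21.2500 ≤ continuation, so V_d = 22.2470
Node 0 (S = 75): continuation = 1/1.07·[0.5250·4.7401 + 0.4750·22.2470] = 12.2018; exercise value = 0.0000 ≤ continuation, so V_0 = 12.2018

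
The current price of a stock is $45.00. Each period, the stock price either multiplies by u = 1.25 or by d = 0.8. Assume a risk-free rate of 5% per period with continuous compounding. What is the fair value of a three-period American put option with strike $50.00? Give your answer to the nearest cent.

Risk-neutral probability p = (e^0.05 − 0.8)/(1.25 − 0.8) = 0.2513/0.4500 = 0.5584
Terminal stock prices: S_uuu = 87.89, S_uud = 56.25, S_udd = 36, S_ddd = 23.04
Terminal payoffs (K − S): max(-37.89, 0) = 0, max(-6.25, 0) = 0, max(14, 0) = 14, max(26.96, 0) = 26.96
Node uu (S = 70.31): continuation = e^(−0.05)·[0.5584·0.0000 + 0.4416·0.0000] = 0.0000; exercise value = 0.0000 ≤ continuation, so V_uu = 0.0000
Node ud (S = 45): continuation = e^(−0.05)·[0.5584·0.0000 + 0.4416·14.0000] = 5.8811; exercise value = 5.0000 ≤ continuation, so V_ud = 5.8811
Node dd (S = 28.8): continuation = e^(−0.05)·[0.5584·14.0000 + 0.4416·26.9600] = 18.7615; exercise value = 21.2000 > continuation, so V_dd = 21.2000 (exercise)
Node u (S = 56.25): continuation = e^(−0.05)·[0.5584·0.0000 + 0.4416·5.8811] = 2.4706; exercise value = 0.0000 ≤ continuation, so V_u = 2.4706
Node d (S = 36): continuation = e^(−0.05)·[0.5584·5.8811 + 0.4416·21.2000] = 12.0295; exercise value = 14.0000 > continuation, so V_d = 14.0000 (exercise)
Node 0 (S = 45): continuation = e^(−0.05)·[0.5584·2.4706 + 0.4416·14.0000] = 7.1934; exercise value = 5.0000 ≤ continuation, so V_0 = 7.1934

$7.19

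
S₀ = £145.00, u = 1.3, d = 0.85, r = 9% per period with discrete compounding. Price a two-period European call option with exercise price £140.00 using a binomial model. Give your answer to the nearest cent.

£33.62

Risk-neutral probability p = (1 + 0.09 − 0.85)/(1.3 − 0.85) = 0.2400/0.4500 = 0.5333
Terminal stock prices: S_uu = 245.1, S_ud = 160.2, S_dd = 104.8
Terminal payoffs (S − K): max(105.1, 0) = 105.1, max(20.22, 0) = 20.22, max(-35.24, 0) = 0
Node u (S = 188.5): V_u = 1/1.09·[0.5333·105.0500 + 0.4667·20.2250] = 60.0596
Node d (S = 123.2): V_d = 1/1.09·[0.5333·20.2250 + 0.4667·0.0000] = 9.8960
Node 0 (S = 145): V_0 = 1/1.09·[0.5333·60.0596 + 0.4667·9.8960] = 33.6238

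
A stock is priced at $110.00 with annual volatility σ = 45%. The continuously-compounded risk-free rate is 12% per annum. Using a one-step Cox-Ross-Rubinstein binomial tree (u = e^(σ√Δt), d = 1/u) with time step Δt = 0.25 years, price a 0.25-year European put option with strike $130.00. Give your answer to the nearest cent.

$20.00

CRR parameters: u = e^(σ√Δt) = e^(0.45·√0.25) = 1.2523, d = 1/u = 0.7985
Per-period rate: rΔt = 0.12·0.25 = 0.03, so R = e^0.03 = 1.0305
Risk-neutral probability p = (e^0.03 − 0.7985)/(1.2523 − 0.7985) = 0.2319/0.4538 = 0.5111
Terminal stock prices: S_u = 137.8, S_d = 87.84
Terminal payoffs (K − S): max(-7.755, 0) = 0, max(42.16, 0) = 42.16
Node 0 (S = 110): V_0 = e^(−0.03)·[0.5111·0.0000 + 0.4889·42.1632] = 20.0046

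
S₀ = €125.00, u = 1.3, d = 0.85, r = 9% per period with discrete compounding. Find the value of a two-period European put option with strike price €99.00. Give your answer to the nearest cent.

Risk-neutral probability p = (1 + 0.09 − 0.85)/(1.3 − 0.85) = 0.2400/0.4500 = 0.5333
Terminal stock prices: S_uu = 211.3, S_ud = 138.1, S_dd = 90.31
Terminal payoffs (K − S): max(-112.3, 0) = 0, max(-39.12, 0) = 0, max(8.688, 0) = 8.688
Node u (S = 162.5): V_u = 1/1.09·[0.5333·0.0000 + 0.4667·0.0000] = 0.0000
Node d (S = 106.2): V_d = 1/1.09·[0.5333·0.0000 + 0.4667·8.6875] = 3.7194
Node 0 (S = 125): V_0 = 1/1.09·[0.5333·0.0000 + 0.4667·3.7194] = 1.5924

€1.59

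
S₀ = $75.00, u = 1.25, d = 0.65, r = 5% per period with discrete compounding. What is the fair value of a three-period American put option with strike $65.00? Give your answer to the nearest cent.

$6.78

Risk-neutral probability p = (1 + 0.05 − 0.65)/(1.25 − 0.65) = 0.4000/0.6000 = 0.6667
Terminal stock prices: S_uuu = 146.5, S_uud = 76.17, S_udd = 39.61, S_ddd = 20.6
Terminal payoffs (K − S): max(-81.48, 0) = 0, max(-11.17, 0) = 0, max(25.39, 0) = 25.39, max(44.4, 0) = 44.4
Node uu (S = 117.2): continuation = 1/1.05·[0.6667·0.0000 + 0.3333·0.0000] = 0.0000; exercise value = 0.0000 ≤ continuation, so V_uu = 0.0000
Node ud (S = 60.94): continuation = 1/1.05·[0.6667·0.0000 + 0.3333·25.3906] = 8.0605; exercise value = 4.0625 ≤ continuation, so V_ud = 8.0605
Node dd (S = 31.69): continuation = 1/1.05·[0.6667·25.3906 + 0.3333·44.4031] = 30.2173; exercise value = 33.3125 > continuation, so V_dd = 33.3125 (exercise)
Node u (S = 93.75): continuation = 1/1.05·[0.6667·0.0000 + 0.3333·8.0605] = 2.5589; exercise value = 0.0000 ≤ continuation, so V_u = 2.5589
Node d (S = 48.75): continuation = 1/1.05·[0.6667·8.0605 + 0.3333·33.3125] = 15.6932; exercise value = 16.2500 > continuation, so V_d = 16.2500 (exercise)
Node 0 (S = 75): continuation = 1/1.05·[0.6667·2.5589 + 0.3333·16.2500] = 6.7834; exercise value = 0.0000 ≤ continuation, so V_0 = 6.7834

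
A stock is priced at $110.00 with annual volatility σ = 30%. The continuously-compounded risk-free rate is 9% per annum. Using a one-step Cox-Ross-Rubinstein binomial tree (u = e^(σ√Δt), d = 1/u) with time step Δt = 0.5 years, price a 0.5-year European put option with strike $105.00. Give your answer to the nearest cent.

$6.82

CRR parameters: u = e^(σ√Δt) = e^(0.3·√0.5) = 1.2363, d = 1/u = 0.8089
Per-period rate: rΔt = 0.09·0.5 = 0.045, so R = e^0.045 = 1.0460
Risk-neutral probability p = (e^0.045 − 0.8089)/(1.2363 − 0.8089) = 0.2372/0.4275 = 0.5548
Terminal stock prices: S_u = 136, S_d = 88.97
Terminal payoffs (K − S): max(-30.99, 0) = 0, max(16.03, 0) = 16.03
Node 0 (S = 110): V_0 = e^(−0.045)·[0.5548·0.0000 + 0.4452·16.0256] = 6.8200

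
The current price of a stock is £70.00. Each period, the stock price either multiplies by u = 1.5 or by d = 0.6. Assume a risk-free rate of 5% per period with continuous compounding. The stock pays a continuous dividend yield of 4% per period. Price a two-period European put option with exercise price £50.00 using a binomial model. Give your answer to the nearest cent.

£6.65

Per-period risk-free factor R = e^0.05 = 1.0513; dividend-adjusted growth = e^(0.05−0.04) = 1.0101.
Risk-neutral probability p = (1.0101 − 0.6)/(1.5 − 0.6) = 0.4101/0.9000 = 0.4556
Terminal stock prices: S_uu = 157.5, S_ud = 63, S_dd = 25.2
Terminal payoffs (K − S): max(-107.5, 0) = 0, max(-13, 0) = 0, max(24.8, 0) = 24.8
Node u (S = 105): V_u = e^(−0.05)·[0.4556·0.0000 + 0.5444·0.0000] = 0.0000
Node d (S = 42): V_d = e^(−0.05)·[0.4556·0.0000 + 0.5444·24.8000] = 12.8424
Node 0 (S = 70): V_0 = e^(−0.05)·[0.4556·0.0000 + 0.5444·12.8424] = 6.6503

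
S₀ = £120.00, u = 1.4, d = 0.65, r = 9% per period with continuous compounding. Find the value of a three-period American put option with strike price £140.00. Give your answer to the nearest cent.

£29.32

Risk-neutral probability p = (e^0.09 − 0.65)/(1.4 − 0.65) = 0.4442/0.7500 = 0.5922
Terminal stock prices: S_uuu = 329.3, S_uud = 152.9, S_udd = 70.98, S_ddd = 32.95
Terminal payoffs (K − S): max(-189.3, 0) = 0, max(-12.88, 0) = 0, max(69.02, 0) = 69.02, max(107, 0) = 107
Node uu (S = 235.2): continuation = e^(−0.09)·[0.5922·0.0000 + 0.4078·0.0000] = 0.0000; exercise value = 0.0000 ≤ continuation, so V_uu = 0.0000
Node ud (S = 109.2): continuation = e^(−0.09)·[0.5922·0.0000 + 0.4078·69.0200] = 25.7218; exercise value = 30.8000 > continuation, so V_ud = 30.8000 (exercise)
Node dd (S = 50.7): continuation = e^(−0.09)·[0.5922·69.0200 + 0.4078·107.0450] = 77.2504; exercise value = 89.3000 > continuation, so V_dd = 89.3000 (exercise)
Node u (S = 168): continuation = e^(−0.09)·[0.5922·0.0000 + 0.4078·30.8000] = 11.4783; exercise value = 0.0000 ≤ continuation, so V_u = 11.4783
Node d (S = 78): continuation = e^(−0.09)·[0.5922·30.8000 + 0.4078·89.3000] = 49.9504; exercise value = 62.0000 > continuation, so V_d = 62.0000 (exercise)
Node 0 (S = 120): continuation = e^(−0.09)·[0.5922·11.4783 + 0.4078·62.0000] = 29.3184; exercise value = 20.0000 ≤ continuation, so V_0 = 29.3184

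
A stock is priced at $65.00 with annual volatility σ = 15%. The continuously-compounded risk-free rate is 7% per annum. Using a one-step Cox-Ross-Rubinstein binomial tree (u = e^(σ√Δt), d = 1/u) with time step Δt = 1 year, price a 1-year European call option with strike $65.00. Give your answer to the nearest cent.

CRR parameters: u = e^(σ√Δt) = e^(0.15·√1) = 1.1618, d = 1/u = 0.8607
Per-period rate: rΔt = 0.07·1 = 0.07, so R = e^0.07 = 1.0725
Risk-neutral probability p = (e^0.07 − 0.8607)/(1.1618 − 0.8607) = 0.2118/0.3011 = 0.7034
Terminal stock prices: S_u = 75.52, S_d = 55.95
Terminal payoffs (S − K): max(10.52, 0) = 10.52, max(-9.054, 0) = 0
Node 0 (S = 65): V_0 = e^(−0.07)·[0.7034·10.5192 + 0.2966·0.0000] = 6.8986

$6.90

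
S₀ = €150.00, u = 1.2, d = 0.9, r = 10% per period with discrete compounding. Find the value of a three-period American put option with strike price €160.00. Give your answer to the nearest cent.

€10.00

Risk-neutral probability p = (1 + 0.1 − 0.9)/(1.2 − 0.9) = 0.2000/0.3000 = 0.6667
Terminal stock prices: S_uuu = 259.2, S_uud = 194.4, S_udd = 145.8, S_ddd = 109.4
Terminal payoffs (K − S): max(-99.2, 0) = 0, max(-34.4, 0) = 0, max(14.2, 0) = 14.2, max(50.65, 0) = 50.65
Node uu (S = 216): continuation = 1/1.1·[0.6667·0.0000 + 0.3333·0.0000] = 0.0000; exercise value = 0.0000 ≤ continuation, so V_uu = 0.0000
Node ud (S = 162): continuation = 1/1.1·[0.6667·0.0000 + 0.3333·14.2000] = 4.3030; exercise value = 0.0000 ≤ continuation, so V_ud = 4.3030
Node dd (S = 121.5): continuation = 1/1.1·[0.6667·14.2000 + 0.3333·50.6500] = 23.9545; exercise value = 38.5000 > continuation, so V_dd = 38.5000 (exercise)
Node u (S = 180): continuation = 1/1.1·[0.6667·0.0000 + 0.3333·4.3030] = 1.3039; exercise value = 0.0000 ≤ continuation, so V_u = 1.3039
Node d (S = 135): continuation = 1/1.1·[0.6667·4.3030 + 0.3333·38.5000] = 14.2746; exercise value = 25.0000 > continuation, so V_d = 25.0000 (exercise)
Node 0 (S = 150): continuation = 1/1.1·[0.6667·1.3039 + 0.3333·25.0000] = 8.3660; exercise value = 10.0000 > continuation, so V_0 = 10.0000 (exercise)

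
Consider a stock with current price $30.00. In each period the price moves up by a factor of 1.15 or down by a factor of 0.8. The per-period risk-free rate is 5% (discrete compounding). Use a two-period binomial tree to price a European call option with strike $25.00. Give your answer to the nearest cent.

$7.75

Risk-neutral probability p = (1 + 0.05 − 0.8)/(1.15 − 0.8) = 0.2500/0.3500 = 0.7143
Terminal stock prices: S_uu = 39.67, S_ud = 27.6, S_dd = 19.2
Terminal payoffs (S − K): max(14.67, 0) = 14.67, max(2.6, 0) = 2.6, max(-5.8, 0) = 0
Node u (S = 34.5): V_u = 1/1.05·[0.7143·14.6750 + 0.2857·2.6000] = 10.6905
Node d (S = 24): V_d = 1/1.05·[0.7143·2.6000 + 0.2857·0.0000] = 1.7687
Node 0 (S = 30): V_0 = 1/1.05·[0.7143·10.6905 + 0.2857·1.7687] = 7.7537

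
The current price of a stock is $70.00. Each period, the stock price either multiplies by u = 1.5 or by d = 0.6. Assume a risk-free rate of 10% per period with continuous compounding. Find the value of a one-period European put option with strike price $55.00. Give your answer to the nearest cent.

$5.16

Risk-neutral probability p = (e^0.1 − 0.6)/(1.5 − 0.6) = 0.5052/0.9000 = 0.5613
Terminal stock prices: S_u = 105, S_d = 42
Terminal payoffs (K − S): max(-50, 0) = 0, max(13, 0) = 13
Node 0 (S = 70): V_0 = e^(−0.1)·[0.5613·0.0000 + 0.4387·13.0000] = 5.1604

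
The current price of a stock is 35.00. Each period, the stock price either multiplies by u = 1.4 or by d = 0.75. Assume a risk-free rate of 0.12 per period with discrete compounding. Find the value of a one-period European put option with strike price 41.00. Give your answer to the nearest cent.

5.67

Risk-neutral probability p = (1 + 0.12 − 0.75)/(1.4 − 0.75) = 0.3700/0.6500 = 0.5692
Terminal stock prices: S_u = 49, S_d = 26.25
Terminal payoffs (K − S): max(-8, 0) = 0, max(14.75, 0) = 14.75
Node 0 (S = 35): V_0 = 1/1.12·[0.5692·0.0000 + 0.4308·14.7500] = 5.6731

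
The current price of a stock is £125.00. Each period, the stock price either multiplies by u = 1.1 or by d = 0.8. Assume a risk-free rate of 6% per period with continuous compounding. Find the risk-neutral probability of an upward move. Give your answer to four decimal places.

p = 0.8728

Risk-neutral probability p = (e^0.06 − 0.8)/(1.1 − 0.8) = 0.2618/0.3000 = 0.8728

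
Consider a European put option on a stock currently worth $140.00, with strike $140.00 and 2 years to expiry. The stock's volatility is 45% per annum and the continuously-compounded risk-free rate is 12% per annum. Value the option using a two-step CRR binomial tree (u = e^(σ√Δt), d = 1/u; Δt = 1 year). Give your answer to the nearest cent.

$14.66

CRR parameters: u = e^(σ√Δt) = e^(0.45·√1) = 1.5683, d = 1/u = 0.6376
Per-period rate: rΔt = 0.12·1 = 0.12, so R = e^0.12 = 1.1275
Risk-neutral probability p = (e^0.12 − 0.6376)/(1.5683 − 0.6376) = 0.4899/0.9307 = 0.5264
Terminal stock prices: S_uu = 344.3, S_ud = 140, S_dd = 56.92
Terminal payoffs (K − S): max(-204.3, 0) = 0, max(0, 0) = 0, max(83.08, 0) = 83.08
Node u (S = 219.6): V_u = e^(−0.12)·[0.5264·0.0000 + 0.4736·0.0000] = 0.0000
Node d (S = 89.27): V_d = e^(−0.12)·[0.5264·0.0000 + 0.4736·83.0802] = 34.9009
Node 0 (S = 140): V_0 = e^(−0.12)·[0.5264·0.0000 + 0.4736·34.9009] = 14.6614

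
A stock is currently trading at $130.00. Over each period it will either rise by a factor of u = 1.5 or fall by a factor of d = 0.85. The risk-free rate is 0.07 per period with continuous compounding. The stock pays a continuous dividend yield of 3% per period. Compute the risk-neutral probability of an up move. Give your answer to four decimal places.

Per-period risk-free factor R = e^0.07 = 1.0725; dividend-adjusted growth = e^(0.07−0.03) = 1.0408.
Risk-neutral probability p = (1.0408 − 0.85)/(1.5 − 0.85) = 0.1908/0.6500 = 0.2936

p = 0.2936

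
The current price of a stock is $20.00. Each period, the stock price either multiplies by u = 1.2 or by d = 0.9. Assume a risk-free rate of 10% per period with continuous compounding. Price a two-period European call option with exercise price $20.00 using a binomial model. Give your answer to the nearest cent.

$3.94

Risk-neutral probability p = (e^0.1 − 0.9)/(1.2 − 0.9) = 0.2052/0.3000 = 0.6839
Terminal stock prices: S_uu = 28.8, S_ud = 21.6, S_dd = 16.2
Terminal payoffs (S − K): max(8.8, 0) = 8.8, max(1.6, 0) = 1.6, max(-3.8, 0) = 0
Node u (S = 24): V_u = e^(−0.1)·[0.6839·8.8000 + 0.3161·1.6000] = 5.9033
Node d (S = 18): V_d = e^(−0.1)·[0.6839·1.6000 + 0.3161·0.0000] = 0.9901
Node 0 (S = 20): V_0 = e^(−0.1)·[0.6839·5.9033 + 0.3161·0.9901] = 3.9362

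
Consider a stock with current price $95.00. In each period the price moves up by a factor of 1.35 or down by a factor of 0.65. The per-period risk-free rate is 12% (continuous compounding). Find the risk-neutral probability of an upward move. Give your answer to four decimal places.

Risk-neutral probability p = (e^0.12 − 0.65)/(1.35 − 0.65) = 0.4775/0.7000 = 0.6821

p = 0.6821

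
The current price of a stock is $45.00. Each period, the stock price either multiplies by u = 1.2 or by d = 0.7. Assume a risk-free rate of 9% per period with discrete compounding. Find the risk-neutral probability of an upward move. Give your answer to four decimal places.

Risk-neutral probability p = (1 + 0.09 − 0.7)/(1.2 − 0.7) = 0.3900/0.5000 = 0.7800

p = 0.7800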